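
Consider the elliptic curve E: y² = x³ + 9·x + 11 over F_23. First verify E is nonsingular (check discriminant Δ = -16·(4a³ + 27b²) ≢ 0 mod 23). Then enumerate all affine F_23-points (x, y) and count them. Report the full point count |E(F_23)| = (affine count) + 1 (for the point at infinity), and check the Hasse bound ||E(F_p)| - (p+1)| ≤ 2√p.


Affine points = {(7, 7), (7, 16), (9, 4), (9, 19), (13, 5), (13, 18), (14, 11), (14, 12), (15, 5), (15, 18), (18, 5), (18, 18), (19, 7), (19, 16), (20, 7), (20, 16), (21, 10), (21, 13), (22, 1), (22, 22)}; affine count = 20; |E(F_23)| = 21.

Discriminant check: Δ ∝ 4a³ + 27b² = 4·9³ + 27·11² = 4·729 + 27·121 ≡ 19 (mod 23). Nonzero ⇒ E is nonsingular.
For each x ∈ F_23, compute rhs = x³ + 9·x + 11 mod 23, then count y ∈ F_23 with y² ≡ rhs.
  x = 0: rhs = 11, matching y values: none (0 points).
  x = 1: rhs = 21, matching y values: none (0 points).
  x = 2: rhs = 14, matching y values: none (0 points).
  x = 3: rhs = 19, matching y values: none (0 points).
  x = 4: rhs = 19, matching y values: none (0 points).
  x = 5: rhs = 20, matching y values: none (0 points).
  x = 6: rhs = 5, matching y values: none (0 points).
  x = 7: rhs = 3, matching y values: 7, 16 (2 points).
  x = 8: rhs = 20, matching y values: none (0 points).
  x = 9: rhs = 16, matching y values: 4, 19 (2 points).
  x = 10: rhs = 20, matching y values: none (0 points).
  x = 11: rhs = 15, matching y values: none (0 points).
  x = 12: rhs = 7, matching y values: none (0 points).
  x = 13: rhs = 2, matching y values: 5, 18 (2 points).
  x = 14: rhs = 6, matching y values: 11, 12 (2 points).
  x = 15: rhs = 2, matching y values: 5, 18 (2 points).
  x = 16: rhs = 19, matching y values: none (0 points).
  x = 17: rhs = 17, matching y values: none (0 points).
  x = 18: rhs = 2, matching y values: 5, 18 (2 points).
  x = 19: rhs = 3, matching y values: 7, 16 (2 points).
  x = 20: rhs = 3, matching y values: 7, 16 (2 points).
  x = 21: rhs = 8, matching y values: 10, 13 (2 points).
  x = 22: rhs = 1, matching y values: 1, 22 (2 points).
Total affine count: 20.
Full point count |E(F_23)| = 20 + 1 = 21.
Hasse bound: |21 − (23+1)| = |-3| = 3 ≤ 2√23 ≈ 9.5917 ✓.


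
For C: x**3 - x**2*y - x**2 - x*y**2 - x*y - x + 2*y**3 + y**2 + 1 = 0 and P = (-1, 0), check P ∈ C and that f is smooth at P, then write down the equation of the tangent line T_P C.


Tangent line at P: 4*x + 4 = 0.

Step 1: f(-1, 0) = 0, so P lies on C.
Step 2: partial derivatives
  f_x(x, y) = 3*x**2 - 2*x*y - 2*x - y**2 - y - 1, f_y(x, y) = -x**2 - 2*x*y - x + 6*y**2 + 2*y.
  f_x(P) = 4, f_y(P) = 0 (gradient nonzero, so P is smooth).
Step 3: tangent line at P: 4·(x − -1) + 0·(y − 0) = 0.
Expanding: 4*x + 4 = 0.


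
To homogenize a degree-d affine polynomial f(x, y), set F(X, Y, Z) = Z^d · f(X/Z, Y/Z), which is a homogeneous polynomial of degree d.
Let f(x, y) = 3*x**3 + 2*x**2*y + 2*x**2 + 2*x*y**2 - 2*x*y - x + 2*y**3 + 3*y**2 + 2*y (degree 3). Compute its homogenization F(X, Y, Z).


F(X, Y, Z) = 3*X**3 + 2*X**2*Y + 2*X**2*Z + 2*X*Y**2 - 2*X*Y*Z - X*Z**2 + 2*Y**3 + 3*Y**2*Z + 2*Y*Z**2

deg(f) = 3.
Substitute x = X/Z, y = Y/Z into f, then multiply by Z^3.
  monomial 3·x^3·y^0 ↦ 3·X^3·Y^0·Z^0.
  monomial 2·x^2·y^1 ↦ 2·X^2·Y^1·Z^0.
  monomial 2·x^2·y^0 ↦ 2·X^2·Y^0·Z^1.
  monomial 2·x^1·y^2 ↦ 2·X^1·Y^2·Z^0.
  monomial -2·x^1·y^1 ↦ -2·X^1·Y^1·Z^1.
  monomial -1·x^1·y^0 ↦ -1·X^1·Y^0·Z^2.
  monomial 2·x^0·y^3 ↦ 2·X^0·Y^3·Z^0.
  monomial 3·x^0·y^2 ↦ 3·X^0·Y^2·Z^1.
  monomial 2·x^0·y^1 ↦ 2·X^0·Y^1·Z^2.
Collecting: F(X, Y, Z) = 3*X**3 + 2*X**2*Y + 2*X**2*Z + 2*X*Y**2 - 2*X*Y*Z - X*Z**2 + 2*Y**3 + 3*Y**2*Z + 2*Y*Z**2.


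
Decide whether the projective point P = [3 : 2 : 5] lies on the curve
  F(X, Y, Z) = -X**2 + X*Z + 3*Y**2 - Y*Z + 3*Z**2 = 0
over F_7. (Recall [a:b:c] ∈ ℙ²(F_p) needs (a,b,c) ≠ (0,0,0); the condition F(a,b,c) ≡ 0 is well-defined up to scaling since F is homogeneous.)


F(3,2,5) ≡ 6 (mod 7); P is NOT on the curve.

Evaluate F(3, 2, 5) term-by-term (mod 7).
  -X**2 ↦ -1·9·1·1 = -9
  X*Z ↦ 1·3·1·5 = 15
  3*Y**2 ↦ 3·1·4·1 = 12
  -Y*Z ↦ -1·1·2·5 = -10
  3*Z**2 ↦ 3·1·1·25 = 75
Sum: F(3, 2, 5) = (-9) + (15) + (12) + (-10) + (75) = 83.
Reducing mod 7: 83 ≡ 6 (mod 7).
Since F(a, b, c) ≡ 6 ≠ 0 (mod 7), P does NOT lie on the curve.


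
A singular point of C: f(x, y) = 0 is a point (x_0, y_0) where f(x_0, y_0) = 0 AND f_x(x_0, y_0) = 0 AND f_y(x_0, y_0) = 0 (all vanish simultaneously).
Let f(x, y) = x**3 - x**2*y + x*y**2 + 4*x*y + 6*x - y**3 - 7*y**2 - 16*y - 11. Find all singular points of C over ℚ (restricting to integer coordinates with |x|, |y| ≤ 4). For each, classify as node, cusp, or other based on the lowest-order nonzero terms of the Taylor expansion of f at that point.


Singular points: {(-1, -3)}; classification: cusp.

Compute partial derivatives:
  f_x = 3*x**2 - 2*x*y + y**2 + 4*y + 6.
  f_y = -x**2 + 2*x*y + 4*x - 3*y**2 - 14*y - 16.
Scan x_0 ∈ {−4, ..., 4}. For each x_0, f_y(x_0, y) is a polynomial in y; find its integer roots y ∈ {−4, ..., 4}, then test f_x and f at those candidates.
  x = -4: f_y(-4, y) = -3*y**2 - 22*y - 48; no integer root y with |y| ≤ 4.
  x = -3: f_y(-3, y) = -3*y**2 - 20*y - 37; no integer root y with |y| ≤ 4.
  x = -2: f_y(-2, y) = -3*y**2 - 18*y - 28; no integer root y with |y| ≤ 4.
  x = -1: f_y(-1, y) = -3*y**2 - 16*y - 21; vanishes at y ∈ {-3}. (-1, -3): f_x = 0, f = 0 — SINGULAR.
  x = 0: f_y(0, y) = -3*y**2 - 14*y - 16; vanishes at y ∈ {-2}. (0, -2): f_x = 2 ≠ 0.
  x = 1: f_y(1, y) = -3*y**2 - 12*y - 13; no integer root y with |y| ≤ 4.
  x = 2: f_y(2, y) = -3*y**2 - 10*y - 12; no integer root y with |y| ≤ 4.
  x = 3: f_y(3, y) = -3*y**2 - 8*y - 13; no integer root y with |y| ≤ 4.
  x = 4: f_y(4, y) = -3*y**2 - 6*y - 16; no integer root y with |y| ≤ 4.
Only singular point on the grid: (-1, -3).
Classify: substitute x = -1 + u, y = -3 + v and expand: f = u**3 - u**2*v + u*v**2 - v**3 + v**2.
No constant or linear terms (consistent with a singular point). Quadratic part: v**2. Cubic part: u**3 - u**2*v + u*v**2 - v**3.
The quadratic part v**2 is a perfect square, so there is a single (double) tangent line v = 0, i.e. y = -3. Restricting the cubic part to that line (v = 0) leaves u**3 ≠ 0, so f is not divisible by v and the branch is v² ≈ -u**3 to lowest order — this is a cusp.
Classification: cusp.


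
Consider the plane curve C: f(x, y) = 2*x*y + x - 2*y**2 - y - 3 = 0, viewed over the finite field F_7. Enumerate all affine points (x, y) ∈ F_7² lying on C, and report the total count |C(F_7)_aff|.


Affine F_7-points: {(2, 1), (2, 4), (3, 0), (3, 6), (4, 2), (4, 5)}; count = 6.

For each of the 49 pairs (x, y) ∈ F_7², evaluate f(x, y) mod 7. Record the zeros.
  x = 0: [0↦4, 1↦1, 2↦1, 3↦4, 4↦3, 5↦5, 6↦3]  zeros at y ∈ ∅
  x = 1: [0↦5, 1↦4, 2↦6, 3↦4, 4↦5, 5↦2, 6↦2]  zeros at y ∈ ∅
  x = 2: [0↦6, 1↦0, 2↦4, 3↦4, 4↦0, 5↦6, 6↦1]  zeros at y ∈ {1, 4}
  x = 3: [0↦0, 1↦3, 2↦2, 3↦4, 4↦2, 5↦3, 6↦0]  zeros at y ∈ {0, 6}
  x = 4: [0↦1, 1↦6, 2↦0, 3↦4, 4↦4, 5↦0, 6↦6]  zeros at y ∈ {2, 5}
  x = 5: [0↦2, 1↦2, 2↦5, 3↦4, 4↦6, 5↦4, 6↦5]  zeros at y ∈ ∅
  x = 6: [0↦3, 1↦5, 2↦3, 3↦4, 4↦1, 5↦1, 6↦4]  zeros at y ∈ ∅
Collecting zeros: affine points = {(2, 1), (2, 4), (3, 0), (3, 6), (4, 2), (4, 5)}.
Total count |C(F_7)_aff| = 6.


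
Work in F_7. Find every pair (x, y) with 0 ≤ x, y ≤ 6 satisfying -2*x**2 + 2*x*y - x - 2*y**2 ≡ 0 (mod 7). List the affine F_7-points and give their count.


Affine F_7-points: {(0, 0), (1, 2), (1, 6), (3, 0), (3, 3), (4, 2)}; count = 6.

For each of the 49 pairs (x, y) ∈ F_7², evaluate f(x, y) mod 7. Record the zeros.
  x = 0: [0↦0, 1↦5, 2↦6, 3↦3, 4↦3, 5↦6, 6↦5]  zeros at y ∈ {0}
  x = 1: [0↦4, 1↦4, 2↦0, 3↦6, 4↦1, 5↦6, 6↦0]  zeros at y ∈ {2, 6}
  x = 2: [0↦4, 1↦6, 2↦4, 3↦5, 4↦2, 5↦2, 6↦5]  zeros at y ∈ ∅
  x = 3: [0↦0, 1↦4, 2↦4, 3↦0, 4↦6, 5↦1, 6↦6]  zeros at y ∈ {0, 3}
  x = 4: [0↦6, 1↦5, 2↦0, 3↦5, 4↦6, 5↦3, 6↦3]  zeros at y ∈ {2}
  x = 5: [0↦1, 1↦2, 2↦6, 3↦6, 4↦2, 5↦1, 6↦3]  zeros at y ∈ ∅
  x = 6: [0↦6, 1↦2, 2↦1, 3↦3, 4↦1, 5↦2, 6↦6]  zeros at y ∈ ∅
Collecting zeros: affine points = {(0, 0), (1, 2), (1, 6), (3, 0), (3, 3), (4, 2)}.
Total count |C(F_7)_aff| = 6.


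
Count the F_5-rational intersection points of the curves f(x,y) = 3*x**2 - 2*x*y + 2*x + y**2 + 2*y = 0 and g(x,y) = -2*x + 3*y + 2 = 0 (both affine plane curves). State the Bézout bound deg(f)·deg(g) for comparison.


Common zeros: {(1, 0), (3, 3)}; count = 2; Bézout bound = 2.

deg(f) = 2, deg(g) = 1, so Bézout bound = 2.
Scan x ∈ F_5. For each x, list the y ∈ F_5 with f(x, y) ≡ 0 and those with g(x, y) ≡ 0 (mod 5); the common zeros in that column are the intersection.
  x = 0: f ≡ 0 at y ∈ {0, 3}; g ≡ 0 at y ∈ {1}; common: ∅.
  x = 1: f ≡ 0 at y ∈ {0}; g ≡ 0 at y ∈ {0}; common: {0}.
  x = 2: f ≡ 0 at y ∈ {1}; g ≡ 0 at y ∈ {4}; common: ∅.
  x = 3: f ≡ 0 at y ∈ {1, 3}; g ≡ 0 at y ∈ {3}; common: {3}.
  x = 4: f ≡ 0 at y ∈ ∅; g ≡ 0 at y ∈ {2}; common: ∅.
Collecting: common zeros = {(1, 0), (3, 3)}, so the count is 2.
Comparison with the Bézout bound: 2 ≤ 2 = deg(f)·deg(g), as expected for curves with no common component (the bound is attained).


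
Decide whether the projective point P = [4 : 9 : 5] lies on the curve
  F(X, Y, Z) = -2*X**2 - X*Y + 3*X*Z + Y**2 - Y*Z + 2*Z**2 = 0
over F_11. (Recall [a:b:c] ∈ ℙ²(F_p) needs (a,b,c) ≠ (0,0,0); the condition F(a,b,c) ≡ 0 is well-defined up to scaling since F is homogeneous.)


F(4,9,5) ≡ 1 (mod 11); P is NOT on the curve.

Evaluate F(4, 9, 5) term-by-term (mod 11).
  -2*X**2 ↦ -2·16·1·1 = -32
  -X*Y ↦ -1·4·9·1 = -36
  3*X*Z ↦ 3·4·1·5 = 60
  Y**2 ↦ 1·1·81·1 = 81
  -Y*Z ↦ -1·1·9·5 = -45
  2*Z**2 ↦ 2·1·1·25 = 50
Sum: F(4, 9, 5) = (-32) + (-36) + (60) + (81) + (-45) + (50) = 78.
Reducing mod 11: 78 ≡ 1 (mod 11).
Since F(a, b, c) ≡ 1 ≠ 0 (mod 11), P does NOT lie on the curve.


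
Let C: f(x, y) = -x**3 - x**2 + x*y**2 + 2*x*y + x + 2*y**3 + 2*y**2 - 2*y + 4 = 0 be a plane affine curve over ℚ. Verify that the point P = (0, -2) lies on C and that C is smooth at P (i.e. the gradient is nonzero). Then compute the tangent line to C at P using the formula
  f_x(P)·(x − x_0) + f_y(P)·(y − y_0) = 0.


Tangent line at P: x + 14*y + 28 = 0.

Step 1: f(0, -2) = 0, so P lies on C.
Step 2: partial derivatives
  f_x(x, y) = -3*x**2 - 2*x + y**2 + 2*y + 1, f_y(x, y) = 2*x*y + 2*x + 6*y**2 + 4*y - 2.
  f_x(P) = 1, f_y(P) = 14 (gradient nonzero, so P is smooth).
Step 3: tangent line at P: 1·(x − 0) + 14·(y − -2) = 0.
Expanding: x + 14*y + 28 = 0.


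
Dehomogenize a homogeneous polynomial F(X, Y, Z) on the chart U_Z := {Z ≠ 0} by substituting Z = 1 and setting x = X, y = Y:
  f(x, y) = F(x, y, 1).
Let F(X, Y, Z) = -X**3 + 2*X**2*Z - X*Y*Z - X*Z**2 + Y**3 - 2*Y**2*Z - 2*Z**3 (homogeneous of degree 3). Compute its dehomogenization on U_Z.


f(x, y) = -x**3 + 2*x**2 - x*y - x + y**3 - 2*y**2 - 2

On U_Z we set Z = 1. Each monomial c·X^i·Y^j·Z^k in F becomes c·x^i·y^j·1^k = c·x^i·y^j.
Substituting Z = 1: F(X, Y, 1) = -x**3 + 2*x**2 - x*y - x + y**3 - 2*y**2 - 2.
Note: deg(f) ≤ deg(F) = 3; strict inequality happens when F is divisible by Z (lost terms).


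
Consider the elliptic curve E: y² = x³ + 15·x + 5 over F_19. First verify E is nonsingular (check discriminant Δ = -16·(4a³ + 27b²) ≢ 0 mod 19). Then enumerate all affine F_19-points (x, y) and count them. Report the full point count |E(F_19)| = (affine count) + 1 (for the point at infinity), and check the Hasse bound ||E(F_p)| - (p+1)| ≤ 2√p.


Affine points = {(0, 9), (0, 10), (2, 9), (2, 10), (3, 1), (3, 18), (6, 8), (6, 11), (7, 4), (7, 15), (11, 0), (16, 3), (16, 16), (17, 9), (17, 10)}; affine count = 15; |E(F_19)| = 16.

Discriminant check: Δ ∝ 4a³ + 27b² = 4·15³ + 27·5² = 4·3375 + 27·25 ≡ 1 (mod 19). Nonzero ⇒ E is nonsingular.
For each x ∈ F_19, compute rhs = x³ + 15·x + 5 mod 19, then count y ∈ F_19 with y² ≡ rhs.
  x = 0: rhs = 5, matching y values: 9, 10 (2 points).
  x = 1: rhs = 2, matching y values: none (0 points).
  x = 2: rhs = 5, matching y values: 9, 10 (2 points).
  x = 3: rhs = 1, matching y values: 1, 18 (2 points).
  x = 4: rhs = 15, matching y values: none (0 points).
  x = 5: rhs = 15, matching y values: none (0 points).
  x = 6: rhs = 7, matching y values: 8, 11 (2 points).
  x = 7: rhs = 16, matching y values: 4, 15 (2 points).
  x = 8: rhs = 10, matching y values: none (0 points).
  x = 9: rhs = 14, matching y values: none (0 points).
  x = 10: rhs = 15, matching y values: none (0 points).
  x = 11: rhs = 0, matching y values: 0 (1 points).
  x = 12: rhs = 13, matching y values: none (0 points).
  x = 13: rhs = 3, matching y values: none (0 points).
  x = 14: rhs = 14, matching y values: none (0 points).
  x = 15: rhs = 14, matching y values: none (0 points).
  x = 16: rhs = 9, matching y values: 3, 16 (2 points).
  x = 17: rhs = 5, matching y values: 9, 10 (2 points).
  x = 18: rhs = 8, matching y values: none (0 points).
Total affine count: 15.
Full point count |E(F_19)| = 15 + 1 = 16.
Hasse bound: |16 − (19+1)| = |-4| = 4 ≤ 2√19 ≈ 8.7178 ✓.


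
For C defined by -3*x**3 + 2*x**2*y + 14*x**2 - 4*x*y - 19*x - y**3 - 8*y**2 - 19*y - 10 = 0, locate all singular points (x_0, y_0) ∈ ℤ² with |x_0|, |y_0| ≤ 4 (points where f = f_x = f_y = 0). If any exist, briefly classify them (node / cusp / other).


Singular points: {(1, -3)}; classification: node.

Compute partial derivatives:
  f_x = -9*x**2 + 4*x*y + 28*x - 4*y - 19.
  f_y = 2*x**2 - 4*x - 3*y**2 - 16*y - 19.
Scan x_0 ∈ {−4, ..., 4}. For each x_0, f_y(x_0, y) is a polynomial in y; find its integer roots y ∈ {−4, ..., 4}, then test f_x and f at those candidates.
  x = -4: f_y(-4, y) = -3*y**2 - 16*y + 29; no integer root y with |y| ≤ 4.
  x = -3: f_y(-3, y) = -3*y**2 - 16*y + 11; no integer root y with |y| ≤ 4.
  x = -2: f_y(-2, y) = -3*y**2 - 16*y - 3; no integer root y with |y| ≤ 4.
  x = -1: f_y(-1, y) = -3*y**2 - 16*y - 13; vanishes at y ∈ {-1}. (-1, -1): f_x = -48 ≠ 0.
  x = 0: f_y(0, y) = -3*y**2 - 16*y - 19; no integer root y with |y| ≤ 4.
  x = 1: f_y(1, y) = -3*y**2 - 16*y - 21; vanishes at y ∈ {-3}. (1, -3): f_x = 0, f = 0 — SINGULAR.
  x = 2: f_y(2, y) = -3*y**2 - 16*y - 19; no integer root y with |y| ≤ 4.
  x = 3: f_y(3, y) = -3*y**2 - 16*y - 13; vanishes at y ∈ {-1}. (3, -1): f_x = -24 ≠ 0.
  x = 4: f_y(4, y) = -3*y**2 - 16*y - 3; no integer root y with |y| ≤ 4.
Only singular point on the grid: (1, -3).
Classify: substitute x = 1 + u, y = -3 + v and expand: f = -3*u**3 + 2*u**2*v - u**2 - v**3 + v**2.
No constant or linear terms (consistent with a singular point). Quadratic part: -u**2 + v**2. Cubic part: -3*u**3 + 2*u**2*v - v**3.
The quadratic part v**2 - u**2 = (v − u)(v + u) splits into two distinct linear factors, so there are two distinct tangent lines y − -3 = ±(x − 1) — this is a node (ordinary double point).
Classification: node.


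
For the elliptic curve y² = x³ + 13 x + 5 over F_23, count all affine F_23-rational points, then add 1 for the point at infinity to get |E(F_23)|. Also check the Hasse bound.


Affine points = {(2, 4), (2, 19), (3, 5), (3, 18), (4, 11), (4, 12), (6, 0), (7, 5), (7, 18), (8, 0), (9, 0), (10, 10), (10, 13), (12, 7), (12, 16), (13, 5), (13, 18), (16, 10), (16, 13), (19, 2), (19, 21), (20, 10), (20, 13)}; affine count = 23; |E(F_23)| = 24.

Discriminant check: Δ ∝ 4a³ + 27b² = 4·13³ + 27·5² = 4·2197 + 27·25 ≡ 10 (mod 23). Nonzero ⇒ E is nonsingular.
For each x ∈ F_23, compute rhs = x³ + 13·x + 5 mod 23, then count y ∈ F_23 with y² ≡ rhs.
  x = 0: rhs = 5, matching y values: none (0 points).
  x = 1: rhs = 19, matching y values: none (0 points).
  x = 2: rhs = 16, matching y values: 4, 19 (2 points).
  x = 3: rhs = 2, matching y values: 5, 18 (2 points).
  x = 4: rhs = 6, matching y values: 11, 12 (2 points).
  x = 5: rhs = 11, matching y values: none (0 points).
  x = 6: rhs = 0, matching y values: 0 (1 points).
  x = 7: rhs = 2, matching y values: 5, 18 (2 points).
  x = 8: rhs = 0, matching y values: 0 (1 points).
  x = 9: rhs = 0, matching y values: 0 (1 points).
  x = 10: rhs = 8, matching y values: 10, 13 (2 points).
  x = 11: rhs = 7, matching y values: none (0 points).
  x = 12: rhs = 3, matching y values: 7, 16 (2 points).
  x = 13: rhs = 2, matching y values: 5, 18 (2 points).
  x = 14: rhs = 10, matching y values: none (0 points).
  x = 15: rhs = 10, matching y values: none (0 points).
  x = 16: rhs = 8, matching y values: 10, 13 (2 points).
  x = 17: rhs = 10, matching y values: none (0 points).
  x = 18: rhs = 22, matching y values: none (0 points).
  x = 19: rhs = 4, matching y values: 2, 21 (2 points).
  x = 20: rhs = 8, matching y values: 10, 13 (2 points).
  x = 21: rhs = 17, matching y values: none (0 points).
  x = 22: rhs = 14, matching y values: none (0 points).
Total affine count: 23.
Full point count |E(F_23)| = 23 + 1 = 24.
Hasse bound: |24 − (23+1)| = |0| = 0 ≤ 2√23 ≈ 9.5917 ✓.


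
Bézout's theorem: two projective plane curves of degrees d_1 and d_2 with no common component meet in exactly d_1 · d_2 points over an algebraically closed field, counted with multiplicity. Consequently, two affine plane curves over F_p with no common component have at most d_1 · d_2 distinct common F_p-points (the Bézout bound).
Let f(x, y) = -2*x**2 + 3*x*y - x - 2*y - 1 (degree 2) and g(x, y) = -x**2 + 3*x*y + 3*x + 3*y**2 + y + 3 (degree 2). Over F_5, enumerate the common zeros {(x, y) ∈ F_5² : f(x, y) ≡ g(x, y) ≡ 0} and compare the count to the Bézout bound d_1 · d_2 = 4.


Common zeros: ∅; count = 0; Bézout bound = 4.

deg(f) = 2, deg(g) = 2, so Bézout bound = 4.
Scan x ∈ F_5. For each x, list the y ∈ F_5 with f(x, y) ≡ 0 and those with g(x, y) ≡ 0 (mod 5); the common zeros in that column are the intersection.
  x = 0: f ≡ 0 at y ∈ {2}; g ≡ 0 at y ∈ {4}; common: ∅.
  x = 1: f ≡ 0 at y ∈ {4}; g ≡ 0 at y ∈ {0, 2}; common: ∅.
  x = 2: f ≡ 0 at y ∈ {4}; g ≡ 0 at y ∈ {0, 1}; common: ∅.
  x = 3: f ≡ 0 at y ∈ {1}; g ≡ 0 at y ∈ {2, 3}; common: ∅.
  x = 4: f ≡ 0 at y ∈ ∅; g ≡ 0 at y ∈ {1, 3}; common: ∅.
Collecting: common zeros = ∅, so the count is 0.
Comparison with the Bézout bound: 0 ≤ 4 = deg(f)·deg(g), as expected for curves with no common component (the affine F_5-count falls short of the bound because intersections may lie at infinity, over extension fields, or carry multiplicity).


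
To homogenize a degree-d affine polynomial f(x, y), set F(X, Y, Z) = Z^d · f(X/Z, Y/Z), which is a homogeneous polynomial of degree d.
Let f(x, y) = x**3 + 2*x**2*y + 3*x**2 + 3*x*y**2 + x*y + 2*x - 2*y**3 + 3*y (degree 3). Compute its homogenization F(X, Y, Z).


F(X, Y, Z) = X**3 + 2*X**2*Y + 3*X**2*Z + 3*X*Y**2 + X*Y*Z + 2*X*Z**2 - 2*Y**3 + 3*Y*Z**2

deg(f) = 3.
Substitute x = X/Z, y = Y/Z into f, then multiply by Z^3.
  monomial 1·x^3·y^0 ↦ 1·X^3·Y^0·Z^0.
  monomial 2·x^2·y^1 ↦ 2·X^2·Y^1·Z^0.
  monomial 3·x^2·y^0 ↦ 3·X^2·Y^0·Z^1.
  monomial 3·x^1·y^2 ↦ 3·X^1·Y^2·Z^0.
  monomial 1·x^1·y^1 ↦ 1·X^1·Y^1·Z^1.
  monomial 2·x^1·y^0 ↦ 2·X^1·Y^0·Z^2.
  monomial -2·x^0·y^3 ↦ -2·X^0·Y^3·Z^0.
  monomial 3·x^0·y^1 ↦ 3·X^0·Y^1·Z^2.
Collecting: F(X, Y, Z) = X**3 + 2*X**2*Y + 3*X**2*Z + 3*X*Y**2 + X*Y*Z + 2*X*Z**2 - 2*Y**3 + 3*Y*Z**2.


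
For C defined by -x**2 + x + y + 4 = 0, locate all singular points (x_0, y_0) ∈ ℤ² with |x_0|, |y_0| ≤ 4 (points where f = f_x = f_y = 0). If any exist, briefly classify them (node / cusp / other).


No singular points in the scanned grid; C is smooth there.

Compute partial derivatives:
  f_x = 1 - 2*x.
  f_y = 1.
f_y = 1 is a nonzero constant, so f_y never vanishes: no point (x, y) can satisfy f = f_x = f_y = 0. In particular no (x, y) ∈ {−4, ..., 4}² is singular; the curve is smooth.


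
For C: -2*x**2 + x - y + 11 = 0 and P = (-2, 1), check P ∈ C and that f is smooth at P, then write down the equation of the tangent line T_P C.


Tangent line at P: 9*x - y + 19 = 0.

Step 1: f(-2, 1) = 0, so P lies on C.
Step 2: partial derivatives
  f_x(x, y) = 1 - 4*x, f_y(x, y) = -1.
  f_x(P) = 9, f_y(P) = -1 (gradient nonzero, so P is smooth).
Step 3: tangent line at P: 9·(x − -2) + -1·(y − 1) = 0.
Expanding: 9*x - y + 19 = 0.


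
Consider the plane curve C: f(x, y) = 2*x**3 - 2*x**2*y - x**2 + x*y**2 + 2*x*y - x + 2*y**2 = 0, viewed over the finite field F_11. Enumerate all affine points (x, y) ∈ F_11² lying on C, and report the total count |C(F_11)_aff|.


Affine F_11-points: {(0, 0), (1, 0), (5, 0), (5, 1), (9, 4)}; count = 5.

For each of the 121 pairs (x, y) ∈ F_11², evaluate f(x, y) mod 11. Record the zeros.
  x = 0: [0↦0, 1↦2, 2↦8, 3↦7, 4↦10, 5↦6, 6↦6, 7↦10, 8↦7, 9↦8, 10↦2]  zeros at y ∈ {0}
  x = 1: [0↦0, 1↦3, 2↦1, 3↦5, 4↦4, 5↦9, 6↦9, 7↦4, 8↦5, 9↦1, 10↦3]  zeros at y ∈ {0}
  x = 2: [0↦10, 1↦10, 2↦7, 3↦1, 4↦3, 5↦2, 6↦9, 7↦2, 8↦3, 9↦1, 10↦7]  zeros at y ∈ ∅
  x = 3: [0↦9, 1↦2, 2↦5, 3↦7, 4↦8, 5↦8, 6↦7, 7↦5, 8↦2, 9↦9, 10↦4]  zeros at y ∈ ∅
  x = 4: [0↦9, 1↦2, 2↦7, 3↦2, 4↦9, 5↦6, 6↦4, 7↦3, 8↦3, 9↦4, 10↦6]  zeros at y ∈ ∅
  x = 5: [0↦0, 1↦0, 2↦3, 3↦9, 4↦7, 5↦8, 6↦1, 7↦8, 8↦7, 9↦9, 10↦3]  zeros at y ∈ {0, 1}
  x = 6: [0↦5, 1↦8, 2↦5, 3↦7, 4↦3, 5↦4, 6↦10, 7↦10, 8↦4, 9↦3, 10↦7]  zeros at y ∈ ∅
  x = 7: [0↦3, 1↦5, 2↦3, 3↦8, 4↦9, 5↦6, 6↦10, 7↦10, 8↦6, 9↦9, 10↦8]  zeros at y ∈ ∅
  x = 8: [0↦6, 1↦3, 2↦9, 3↦2, 4↦4, 5↦4, 6↦2, 7↦9, 8↦3, 9↦6, 10↦7]  zeros at y ∈ ∅
  x = 9: [0↦4, 1↦3, 2↦2, 3↦1, 4↦0, 5↦10, 6↦9, 7↦8, 8↦7, 9↦6, 10↦5]  zeros at y ∈ {4}
  x = 10: [0↦9, 1↦6, 2↦5, 3↦6, 4↦9, 5↦3, 6↦10, 7↦8, 8↦8, 9↦10, 10↦3]  zeros at y ∈ ∅
Collecting zeros: affine points = {(0, 0), (1, 0), (5, 0), (5, 1), (9, 4)}.
Total count |C(F_11)_aff| = 5.


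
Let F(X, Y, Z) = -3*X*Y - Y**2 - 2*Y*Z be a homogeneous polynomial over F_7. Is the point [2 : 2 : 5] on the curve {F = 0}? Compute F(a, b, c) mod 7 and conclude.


F(2,2,5) ≡ 6 (mod 7); P is NOT on the curve.

Evaluate F(2, 2, 5) term-by-term (mod 7).
  -3*X*Y ↦ -3·2·2·1 = -12
  -Y**2 ↦ -1·1·4·1 = -4
  -2*Y*Z ↦ -2·1·2·5 = -20
Sum: F(2, 2, 5) = (-12) + (-4) + (-20) = -36.
Reducing mod 7: -36 ≡ 6 (mod 7).
Since F(a, b, c) ≡ 6 ≠ 0 (mod 7), P does NOT lie on the curve.


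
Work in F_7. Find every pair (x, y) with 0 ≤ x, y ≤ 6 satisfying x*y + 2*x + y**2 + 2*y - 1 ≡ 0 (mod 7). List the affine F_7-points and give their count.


Affine F_7-points: {(0, 2), (0, 3), (2, 4), (2, 6), (4, 0), (4, 1)}; count = 6.

For each of the 49 pairs (x, y) ∈ F_7², evaluate f(x, y) mod 7. Record the zeros.
  x = 0: [0↦6, 1↦2, 2↦0, 3↦0, 4↦2, 5↦6, 6↦5]  zeros at y ∈ {2, 3}
  x = 1: [0↦1, 1↦5, 2↦4, 3↦5, 4↦1, 5↦6, 6↦6]  zeros at y ∈ ∅
  x = 2: [0↦3, 1↦1, 2↦1, 3↦3, 4↦0, 5↦6, 6↦0]  zeros at y ∈ {4, 6}
  x = 3: [0↦5, 1↦4, 2↦5, 3↦1, 4↦6, 5↦6, 6↦1]  zeros at y ∈ ∅
  x = 4: [0↦0, 1↦0, 2↦2, 3↦6, 4↦5, 5↦6, 6↦2]  zeros at y ∈ {0, 1}
  x = 5: [0↦2, 1↦3, 2↦6, 3↦4, 4↦4, 5↦6, 6↦3]  zeros at y ∈ ∅
  x = 6: [0↦4, 1↦6, 2↦3, 3↦2, 4↦3, 5↦6, 6↦4]  zeros at y ∈ ∅
Collecting zeros: affine points = {(0, 2), (0, 3), (2, 4), (2, 6), (4, 0), (4, 1)}.
Total count |C(F_7)_aff| = 6.


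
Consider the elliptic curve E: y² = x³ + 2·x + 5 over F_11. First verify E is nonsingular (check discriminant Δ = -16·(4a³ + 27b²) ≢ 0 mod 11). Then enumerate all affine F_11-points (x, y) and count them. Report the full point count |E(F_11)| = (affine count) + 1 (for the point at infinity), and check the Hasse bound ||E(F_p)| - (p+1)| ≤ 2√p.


Affine points = {(0, 4), (0, 7), (3, 4), (3, 7), (4, 0), (8, 4), (8, 7), (9, 2), (9, 9)}; affine count = 9; |E(F_11)| = 10.

Discriminant check: Δ ∝ 4a³ + 27b² = 4·2³ + 27·5² = 4·8 + 27·25 ≡ 3 (mod 11). Nonzero ⇒ E is nonsingular.
For each x ∈ F_11, compute rhs = x³ + 2·x + 5 mod 11, then count y ∈ F_11 with y² ≡ rhs.
  x = 0: rhs = 5, matching y values: 4, 7 (2 points).
  x = 1: rhs = 8, matching y values: none (0 points).
  x = 2: rhs = 6, matching y values: none (0 points).
  x = 3: rhs = 5, matching y values: 4, 7 (2 points).
  x = 4: rhs = 0, matching y values: 0 (1 points).
  x = 5: rhs = 8, matching y values: none (0 points).
  x = 6: rhs = 2, matching y values: none (0 points).
  x = 7: rhs = 10, matching y values: none (0 points).
  x = 8: rhs = 5, matching y values: 4, 7 (2 points).
  x = 9: rhs = 4, matching y values: 2, 9 (2 points).
  x = 10: rhs = 2, matching y values: none (0 points).
Total affine count: 9.
Full point count |E(F_11)| = 9 + 1 = 10.
Hasse bound: |10 − (11+1)| = |-2| = 2 ≤ 2√11 ≈ 6.6332 ✓.


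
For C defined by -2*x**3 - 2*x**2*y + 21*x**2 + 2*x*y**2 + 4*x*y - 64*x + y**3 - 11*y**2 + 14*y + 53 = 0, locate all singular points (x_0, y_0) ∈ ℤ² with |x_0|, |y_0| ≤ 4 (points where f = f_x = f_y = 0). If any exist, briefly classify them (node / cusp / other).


Singular points: {(3, 2)}; classification: node.

Compute partial derivatives:
  f_x = -6*x**2 - 4*x*y + 42*x + 2*y**2 + 4*y - 64.
  f_y = -2*x**2 + 4*x*y + 4*x + 3*y**2 - 22*y + 14.
Scan x_0 ∈ {−4, ..., 4}. For each x_0, f_y(x_0, y) is a polynomial in y; find its integer roots y ∈ {−4, ..., 4}, then test f_x and f at those candidates.
  x = -4: f_y(-4, y) = 3*y**2 - 38*y - 34; no integer root y with |y| ≤ 4.
  x = -3: f_y(-3, y) = 3*y**2 - 34*y - 16; no integer root y with |y| ≤ 4.
  x = -2: f_y(-2, y) = 3*y**2 - 30*y - 2; no integer root y with |y| ≤ 4.
  x = -1: f_y(-1, y) = 3*y**2 - 26*y + 8; no integer root y with |y| ≤ 4.
  x = 0: f_y(0, y) = 3*y**2 - 22*y + 14; no integer root y with |y| ≤ 4.
  x = 1: f_y(1, y) = 3*y**2 - 18*y + 16; no integer root y with |y| ≤ 4.
  x = 2: f_y(2, y) = 3*y**2 - 14*y + 14; no integer root y with |y| ≤ 4.
  x = 3: f_y(3, y) = 3*y**2 - 10*y + 8; vanishes at y ∈ {2}. (3, 2): f_x = 0, f = 0 — SINGULAR.
  x = 4: f_y(4, y) = 3*y**2 - 6*y - 2; no integer root y with |y| ≤ 4.
Only singular point on the grid: (3, 2).
Classify: substitute x = 3 + u, y = 2 + v and expand: f = -2*u**3 - 2*u**2*v - u**2 + 2*u*v**2 + v**3 + v**2.
No constant or linear terms (consistent with a singular point). Quadratic part: -u**2 + v**2. Cubic part: -2*u**3 - 2*u**2*v + 2*u*v**2 + v**3.
The quadratic part v**2 - u**2 = (v − u)(v + u) splits into two distinct linear factors, so there are two distinct tangent lines y − 2 = ±(x − 3) — this is a node (ordinary double point).
Classification: node.


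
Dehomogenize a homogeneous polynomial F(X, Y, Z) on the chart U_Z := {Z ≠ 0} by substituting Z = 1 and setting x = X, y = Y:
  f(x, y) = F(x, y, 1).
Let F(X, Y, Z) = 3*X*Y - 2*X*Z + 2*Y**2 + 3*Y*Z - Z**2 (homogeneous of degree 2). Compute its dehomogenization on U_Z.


f(x, y) = 3*x*y - 2*x + 2*y**2 + 3*y - 1

On U_Z we set Z = 1. Each monomial c·X^i·Y^j·Z^k in F becomes c·x^i·y^j·1^k = c·x^i·y^j.
Substituting Z = 1: F(X, Y, 1) = 3*x*y - 2*x + 2*y**2 + 3*y - 1.
Note: deg(f) ≤ deg(F) = 2; strict inequality happens when F is divisible by Z (lost terms).


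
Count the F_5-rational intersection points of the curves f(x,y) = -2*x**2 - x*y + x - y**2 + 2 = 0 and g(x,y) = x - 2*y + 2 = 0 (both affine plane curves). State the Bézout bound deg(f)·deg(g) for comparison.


Common zeros: ∅; count = 0; Bézout bound = 2.

deg(f) = 2, deg(g) = 1, so Bézout bound = 2.
Scan x ∈ F_5. For each x, list the y ∈ F_5 with f(x, y) ≡ 0 and those with g(x, y) ≡ 0 (mod 5); the common zeros in that column are the intersection.
  x = 0: f ≡ 0 at y ∈ ∅; g ≡ 0 at y ∈ {1}; common: ∅.
  x = 1: f ≡ 0 at y ∈ {2}; g ≡ 0 at y ∈ {4}; common: ∅.
  x = 2: f ≡ 0 at y ∈ ∅; g ≡ 0 at y ∈ {2}; common: ∅.
  x = 3: f ≡ 0 at y ∈ ∅; g ≡ 0 at y ∈ {0}; common: ∅.
  x = 4: f ≡ 0 at y ∈ ∅; g ≡ 0 at y ∈ {3}; common: ∅.
Collecting: common zeros = ∅, so the count is 0.
Comparison with the Bézout bound: 0 ≤ 2 = deg(f)·deg(g), as expected for curves with no common component (the affine F_5-count falls short of the bound because intersections may lie at infinity, over extension fields, or carry multiplicity).


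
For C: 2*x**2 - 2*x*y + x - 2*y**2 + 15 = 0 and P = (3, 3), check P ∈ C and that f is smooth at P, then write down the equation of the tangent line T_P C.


Tangent line at P: 7*x - 18*y + 33 = 0.

Step 1: f(3, 3) = 0, so P lies on C.
Step 2: partial derivatives
  f_x(x, y) = 4*x - 2*y + 1, f_y(x, y) = -2*x - 4*y.
  f_x(P) = 7, f_y(P) = -18 (gradient nonzero, so P is smooth).
Step 3: tangent line at P: 7·(x − 3) + -18·(y − 3) = 0.
Expanding: 7*x - 18*y + 33 = 0.


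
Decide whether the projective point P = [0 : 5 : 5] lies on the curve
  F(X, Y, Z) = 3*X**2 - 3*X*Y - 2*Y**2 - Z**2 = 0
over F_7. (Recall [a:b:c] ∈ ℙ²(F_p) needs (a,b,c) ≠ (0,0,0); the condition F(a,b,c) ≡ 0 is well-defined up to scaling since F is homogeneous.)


F(0,5,5) ≡ 2 (mod 7); P is NOT on the curve.

Evaluate F(0, 5, 5) term-by-term (mod 7).
  3*X**2 ↦ 3·0·1·1 = 0
  -3*X*Y ↦ -3·0·5·1 = 0
  -2*Y**2 ↦ -2·1·25·1 = -50
  -Z**2 ↦ -1·1·1·25 = -25
Sum: F(0, 5, 5) = (0) + (0) + (-50) + (-25) = -75.
Reducing mod 7: -75 ≡ 2 (mod 7).
Since F(a, b, c) ≡ 2 ≠ 0 (mod 7), P does NOT lie on the curve.


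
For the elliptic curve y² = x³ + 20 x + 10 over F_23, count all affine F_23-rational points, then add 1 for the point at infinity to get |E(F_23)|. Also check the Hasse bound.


Affine points = {(1, 10), (1, 13), (2, 9), (2, 14), (4, 4), (4, 19), (6, 1), (6, 22), (12, 0), (13, 11), (13, 12), (19, 2), (19, 21), (21, 10), (21, 13), (22, 9), (22, 14)}; affine count = 17; |E(F_23)| = 18.

Discriminant check: Δ ∝ 4a³ + 27b² = 4·20³ + 27·10² = 4·8000 + 27·100 ≡ 16 (mod 23). Nonzero ⇒ E is nonsingular.
For each x ∈ F_23, compute rhs = x³ + 20·x + 10 mod 23, then count y ∈ F_23 with y² ≡ rhs.
  x = 0: rhs = 10, matching y values: none (0 points).
  x = 1: rhs = 8, matching y values: 10, 13 (2 points).
  x = 2: rhs = 12, matching y values: 9, 14 (2 points).
  x = 3: rhs = 5, matching y values: none (0 points).
  x = 4: rhs = 16, matching y values: 4, 19 (2 points).
  x = 5: rhs = 5, matching y values: none (0 points).
  x = 6: rhs = 1, matching y values: 1, 22 (2 points).
  x = 7: rhs = 10, matching y values: none (0 points).
  x = 8: rhs = 15, matching y values: none (0 points).
  x = 9: rhs = 22, matching y values: none (0 points).
  x = 10: rhs = 14, matching y values: none (0 points).
  x = 11: rhs = 20, matching y values: none (0 points).
  x = 12: rhs = 0, matching y values: 0 (1 points).
  x = 13: rhs = 6, matching y values: 11, 12 (2 points).
  x = 14: rhs = 21, matching y values: none (0 points).
  x = 15: rhs = 5, matching y values: none (0 points).
  x = 16: rhs = 10, matching y values: none (0 points).
  x = 17: rhs = 19, matching y values: none (0 points).
  x = 18: rhs = 15, matching y values: none (0 points).
  x = 19: rhs = 4, matching y values: 2, 21 (2 points).
  x = 20: rhs = 15, matching y values: none (0 points).
  x = 21: rhs = 8, matching y values: 10, 13 (2 points).
  x = 22: rhs = 12, matching y values: 9, 14 (2 points).
Total affine count: 17.
Full point count |E(F_23)| = 17 + 1 = 18.
Hasse bound: |18 − (23+1)| = |-6| = 6 ≤ 2√23 ≈ 9.5917 ✓.


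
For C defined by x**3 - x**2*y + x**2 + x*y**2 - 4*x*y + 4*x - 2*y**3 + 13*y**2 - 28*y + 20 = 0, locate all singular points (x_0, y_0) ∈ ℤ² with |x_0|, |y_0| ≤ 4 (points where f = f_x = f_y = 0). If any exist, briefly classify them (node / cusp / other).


Singular points: {(0, 2)}; classification: node.

Compute partial derivatives:
  f_x = 3*x**2 - 2*x*y + 2*x + y**2 - 4*y + 4.
  f_y = -x**2 + 2*x*y - 4*x - 6*y**2 + 26*y - 28.
Scan x_0 ∈ {−4, ..., 4}. For each x_0, f_y(x_0, y) is a polynomial in y; find its integer roots y ∈ {−4, ..., 4}, then test f_x and f at those candidates.
  x = -4: f_y(-4, y) = -6*y**2 + 18*y - 28; no integer root y with |y| ≤ 4.
  x = -3: f_y(-3, y) = -6*y**2 + 20*y - 25; no integer root y with |y| ≤ 4.
  x = -2: f_y(-2, y) = -6*y**2 + 22*y - 24; no integer root y with |y| ≤ 4.
  x = -1: f_y(-1, y) = -6*y**2 + 24*y - 25; no integer root y with |y| ≤ 4.
  x = 0: f_y(0, y) = -6*y**2 + 26*y - 28; vanishes at y ∈ {2}. (0, 2): f_x = 0, f = 0 — SINGULAR.
  x = 1: f_y(1, y) = -6*y**2 + 28*y - 33; no integer root y with |y| ≤ 4.
  x = 2: f_y(2, y) = -6*y**2 + 30*y - 40; no integer root y with |y| ≤ 4.
  x = 3: f_y(3, y) = -6*y**2 + 32*y - 49; no integer root y with |y| ≤ 4.
  x = 4: f_y(4, y) = -6*y**2 + 34*y - 60; no integer root y with |y| ≤ 4.
Only singular point on the grid: (0, 2).
Classify: substitute x = 0 + u, y = 2 + v and expand: f = u**3 - u**2*v - u**2 + u*v**2 - 2*v**3 + v**2.
No constant or linear terms (consistent with a singular point). Quadratic part: -u**2 + v**2. Cubic part: u**3 - u**2*v + u*v**2 - 2*v**3.
The quadratic part v**2 - u**2 = (v − u)(v + u) splits into two distinct linear factors, so there are two distinct tangent lines y − 2 = ±(x − 0) — this is a node (ordinary double point).
Classification: node.


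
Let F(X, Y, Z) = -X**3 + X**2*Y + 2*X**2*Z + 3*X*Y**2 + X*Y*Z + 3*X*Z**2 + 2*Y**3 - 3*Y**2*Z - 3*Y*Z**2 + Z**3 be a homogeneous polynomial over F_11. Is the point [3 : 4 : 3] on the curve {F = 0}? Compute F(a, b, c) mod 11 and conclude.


F(3,4,3) ≡ 7 (mod 11); P is NOT on the curve.

Evaluate F(3, 4, 3) term-by-term (mod 11).
  -X**3 ↦ -1·27·1·1 = -27
  X**2*Y ↦ 1·9·4·1 = 36
  2*X**2*Z ↦ 2·9·1·3 = 54
  3*X*Y**2 ↦ 3·3·16·1 = 144
  X*Y*Z ↦ 1·3·4·3 = 36
  3*X*Z**2 ↦ 3·3·1·9 = 81
  2*Y**3 ↦ 2·1·64·1 = 128
  -3*Y**2*Z ↦ -3·1·16·3 = -144
  -3*Y*Z**2 ↦ -3·1·4·9 = -108
  Z**3 ↦ 1·1·1·27 = 27
Sum: F(3, 4, 3) = (-27) + (36) + (54) + (144) + (36) + (81) + (128) + (-144) + (-108) + (27) = 227.
Reducing mod 11: 227 ≡ 7 (mod 11).
Since F(a, b, c) ≡ 7 ≠ 0 (mod 11), P does NOT lie on the curve.


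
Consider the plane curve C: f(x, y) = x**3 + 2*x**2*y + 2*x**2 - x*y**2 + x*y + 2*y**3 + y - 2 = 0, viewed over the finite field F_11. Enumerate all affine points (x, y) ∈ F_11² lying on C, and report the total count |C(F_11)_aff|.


Affine F_11-points: {(0, 3), (0, 5), (2, 2), (2, 4), (2, 6), (4, 5), (5, 10), (6, 0), (6, 5), (6, 9), (7, 3), (8, 0), (10, 7)}; count = 13.

For each of the 121 pairs (x, y) ∈ F_11², evaluate f(x, y) mod 11. Record the zeros.
  x = 0: [0↦9, 1↦1, 2↦5, 3↦0, 4↦9, 5↦0, 6↦7, 7↦9, 8↦7, 9↦2, 10↦6]  zeros at y ∈ {3, 5}
  x = 1: [0↦1, 1↦6, 2↦10, 3↦3, 4↦8, 5↦4, 6↦3, 7↦6, 8↦3, 9↦6, 10↦5]  zeros at y ∈ ∅
  x = 2: [0↦3, 1↦3, 2↦0, 3↦6, 4↦0, 5↦5, 6↦0, 7↦8, 8↦8, 9↦1, 10↦10]  zeros at y ∈ {2, 4, 6}
  x = 3: [0↦10, 1↦9, 2↦3, 3↦4, 4↦2, 5↦9, 6↦4, 7↦10, 8↦6, 9↦4, 10↦5]  zeros at y ∈ ∅
  x = 4: [0↦6, 1↦8, 2↦3, 3↦3, 4↦9, 5↦0, 6↦10, 7↦7, 8↦3, 9↦10, 10↦7]  zeros at y ∈ {5}
  x = 5: [0↦8, 1↦6, 2↦6, 3↦9, 4↦5, 5↦6, 6↦2, 7↦5, 8↦5, 9↦3, 10↦0]  zeros at y ∈ {10}
  x = 6: [0↦0, 1↦9, 2↦7, 3↦6, 4↦7, 5↦0, 6↦8, 7↦10, 8↦7, 9↦0, 10↦1]  zeros at y ∈ {0, 5, 9}
  x = 7: [0↦10, 1↦1, 2↦1, 3↦0, 4↦10, 5↦10, 6↦1, 7↦6, 8↦4, 9↦7, 10↦5]  zeros at y ∈ {3}
  x = 8: [0↦0, 1↦10, 2↦5, 3↦8, 4↦9, 5↦9, 6↦9, 7↦10, 8↦2, 9↦8, 10↦7]  zeros at y ∈ {0}
  x = 9: [0↦9, 1↦9, 2↦3, 3↦3, 4↦10, 5↦3, 6↦5, 7↦6, 8↦7, 9↦9, 10↦2]  zeros at y ∈ ∅
  x = 10: [0↦10, 1↦4, 2↦1, 3↦2, 4↦8, 5↦9, 6↦6, 7↦0, 8↦3, 9↦5, 10↦7]  zeros at y ∈ {7}
Collecting zeros: affine points = {(0, 3), (0, 5), (2, 2), (2, 4), (2, 6), (4, 5), (5, 10), (6, 0), (6, 5), (6, 9), (7, 3), (8, 0), (10, 7)}.
Total count |C(F_11)_aff| = 13.


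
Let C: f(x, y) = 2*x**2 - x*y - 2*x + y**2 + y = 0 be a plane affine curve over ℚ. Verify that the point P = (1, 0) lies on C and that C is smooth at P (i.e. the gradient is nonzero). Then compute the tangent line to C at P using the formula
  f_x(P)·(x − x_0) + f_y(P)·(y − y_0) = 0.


Tangent line at P: 2*x - 2 = 0.

Step 1: f(1, 0) = 0, so P lies on C.
Step 2: partial derivatives
  f_x(x, y) = 4*x - y - 2, f_y(x, y) = -x + 2*y + 1.
  f_x(P) = 2, f_y(P) = 0 (gradient nonzero, so P is smooth).
Step 3: tangent line at P: 2·(x − 1) + 0·(y − 0) = 0.
Expanding: 2*x - 2 = 0.


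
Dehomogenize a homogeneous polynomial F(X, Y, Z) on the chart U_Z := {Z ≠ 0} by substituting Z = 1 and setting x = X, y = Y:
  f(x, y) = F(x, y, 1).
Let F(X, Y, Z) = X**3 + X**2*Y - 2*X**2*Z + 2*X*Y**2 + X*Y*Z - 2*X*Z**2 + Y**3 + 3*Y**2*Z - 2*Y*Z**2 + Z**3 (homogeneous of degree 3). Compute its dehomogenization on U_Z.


f(x, y) = x**3 + x**2*y - 2*x**2 + 2*x*y**2 + x*y - 2*x + y**3 + 3*y**2 - 2*y + 1

On U_Z we set Z = 1. Each monomial c·X^i·Y^j·Z^k in F becomes c·x^i·y^j·1^k = c·x^i·y^j.
Substituting Z = 1: F(X, Y, 1) = x**3 + x**2*y - 2*x**2 + 2*x*y**2 + x*y - 2*x + y**3 + 3*y**2 - 2*y + 1.
Note: deg(f) ≤ deg(F) = 3; strict inequality happens when F is divisible by Z (lost terms).


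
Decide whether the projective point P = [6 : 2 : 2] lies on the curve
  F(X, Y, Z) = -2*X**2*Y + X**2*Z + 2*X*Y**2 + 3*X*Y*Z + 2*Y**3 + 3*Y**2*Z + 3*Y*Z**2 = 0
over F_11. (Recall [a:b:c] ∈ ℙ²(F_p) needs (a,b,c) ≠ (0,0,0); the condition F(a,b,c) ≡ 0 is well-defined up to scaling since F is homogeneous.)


F(6,2,2) ≡ 2 (mod 11); P is NOT on the curve.

Evaluate F(6, 2, 2) term-by-term (mod 11).
  -2*X**2*Y ↦ -2·36·2·1 = -144
  X**2*Z ↦ 1·36·1·2 = 72
  2*X*Y**2 ↦ 2·6·4·1 = 48
  3*X*Y*Z ↦ 3·6·2·2 = 72
  2*Y**3 ↦ 2·1·8·1 = 16
  3*Y**2*Z ↦ 3·1·4·2 = 24
  3*Y*Z**2 ↦ 3·1·2·4 = 24
Sum: F(6, 2, 2) = (-144) + (72) + (48) + (72) + (16) + (24) + (24) = 112.
Reducing mod 11: 112 ≡ 2 (mod 11).
Since F(a, b, c) ≡ 2 ≠ 0 (mod 11), P does NOT lie on the curve.


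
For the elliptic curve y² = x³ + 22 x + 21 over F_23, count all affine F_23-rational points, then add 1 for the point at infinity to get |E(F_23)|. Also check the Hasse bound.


Affine points = {(2, 2), (2, 21), (4, 9), (4, 14), (5, 7), (5, 16), (6, 1), (6, 22), (7, 9), (7, 14), (12, 9), (12, 14), (15, 0), (17, 8), (17, 15), (18, 4), (18, 19)}; affine count = 17; |E(F_23)| = 18.

Discriminant check: Δ ∝ 4a³ + 27b² = 4·22³ + 27·21² = 4·10648 + 27·441 ≡ 12 (mod 23). Nonzero ⇒ E is nonsingular.
For each x ∈ F_23, compute rhs = x³ + 22·x + 21 mod 23, then count y ∈ F_23 with y² ≡ rhs.
  x = 0: rhs = 21, matching y values: none (0 points).
  x = 1: rhs = 21, matching y values: none (0 points).
  x = 2: rhs = 4, matching y values: 2, 21 (2 points).
  x = 3: rhs = 22, matching y values: none (0 points).
  x = 4: rhs = 12, matching y values: 9, 14 (2 points).
  x = 5: rhs = 3, matching y values: 7, 16 (2 points).
  x = 6: rhs = 1, matching y values: 1, 22 (2 points).
  x = 7: rhs = 12, matching y values: 9, 14 (2 points).
  x = 8: rhs = 19, matching y values: none (0 points).
  x = 9: rhs = 5, matching y values: none (0 points).
  x = 10: rhs = 22, matching y values: none (0 points).
  x = 11: rhs = 7, matching y values: none (0 points).
  x = 12: rhs = 12, matching y values: 9, 14 (2 points).
  x = 13: rhs = 20, matching y values: none (0 points).
  x = 14: rhs = 14, matching y values: none (0 points).
  x = 15: rhs = 0, matching y values: 0 (1 points).
  x = 16: rhs = 7, matching y values: none (0 points).
  x = 17: rhs = 18, matching y values: 8, 15 (2 points).
  x = 18: rhs = 16, matching y values: 4, 19 (2 points).
  x = 19: rhs = 7, matching y values: none (0 points).
  x = 20: rhs = 20, matching y values: none (0 points).
  x = 21: rhs = 15, matching y values: none (0 points).
  x = 22: rhs = 21, matching y values: none (0 points).
Total affine count: 17.
Full point count |E(F_23)| = 17 + 1 = 18.
Hasse bound: |18 − (23+1)| = |-6| = 6 ≤ 2√23 ≈ 9.5917 ✓.
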